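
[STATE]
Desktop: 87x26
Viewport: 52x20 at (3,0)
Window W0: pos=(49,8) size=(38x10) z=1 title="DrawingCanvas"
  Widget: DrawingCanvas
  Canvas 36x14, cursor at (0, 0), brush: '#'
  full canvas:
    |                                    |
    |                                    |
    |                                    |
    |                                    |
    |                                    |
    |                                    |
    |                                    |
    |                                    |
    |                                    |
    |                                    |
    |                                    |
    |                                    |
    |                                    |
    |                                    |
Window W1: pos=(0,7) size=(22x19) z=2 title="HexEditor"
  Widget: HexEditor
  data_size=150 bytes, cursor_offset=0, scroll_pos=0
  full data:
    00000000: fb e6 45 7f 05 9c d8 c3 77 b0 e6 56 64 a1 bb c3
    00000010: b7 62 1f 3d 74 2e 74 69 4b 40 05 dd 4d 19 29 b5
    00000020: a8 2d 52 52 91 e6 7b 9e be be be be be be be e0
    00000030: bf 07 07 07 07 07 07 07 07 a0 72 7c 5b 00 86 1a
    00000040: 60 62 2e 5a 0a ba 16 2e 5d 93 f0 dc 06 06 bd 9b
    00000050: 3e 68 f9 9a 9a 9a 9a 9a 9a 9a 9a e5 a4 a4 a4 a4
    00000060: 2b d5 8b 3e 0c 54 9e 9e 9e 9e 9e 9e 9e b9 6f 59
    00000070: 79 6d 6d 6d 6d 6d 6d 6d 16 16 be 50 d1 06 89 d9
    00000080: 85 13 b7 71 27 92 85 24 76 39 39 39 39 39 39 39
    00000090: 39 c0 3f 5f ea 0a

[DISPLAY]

                                                    
                                                    
                                                    
                                                    
                                                    
                                                    
                                                    
━━━━━━━━━━━━━━━━━━┓                                 
exEditor          ┃                           ┏━━━━━
──────────────────┨                           ┃ Draw
000000  FB e6 45 7┃                           ┠─────
000010  b7 62 1f 3┃                           ┃+    
000020  a8 2d 52 5┃                           ┃     
000030  bf 07 07 0┃                           ┃     
000040  60 62 2e 5┃                           ┃     
000050  3e 68 f9 9┃                           ┃     
000060  2b d5 8b 3┃                           ┃     
000070  79 6d 6d 6┃                           ┗━━━━━
000080  85 13 b7 7┃                                 
000090  39 c0 3f 5┃                                 


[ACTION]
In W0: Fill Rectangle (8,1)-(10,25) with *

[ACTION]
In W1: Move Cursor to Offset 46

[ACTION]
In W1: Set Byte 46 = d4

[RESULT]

                                                    
                                                    
                                                    
                                                    
                                                    
                                                    
                                                    
━━━━━━━━━━━━━━━━━━┓                                 
exEditor          ┃                           ┏━━━━━
──────────────────┨                           ┃ Draw
000000  fb e6 45 7┃                           ┠─────
000010  b7 62 1f 3┃                           ┃+    
000020  a8 2d 52 5┃                           ┃     
000030  bf 07 07 0┃                           ┃     
000040  60 62 2e 5┃                           ┃     
000050  3e 68 f9 9┃                           ┃     
000060  2b d5 8b 3┃                           ┃     
000070  79 6d 6d 6┃                           ┗━━━━━
000080  85 13 b7 7┃                                 
000090  39 c0 3f 5┃                                 


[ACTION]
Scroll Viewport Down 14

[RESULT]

                                                    
━━━━━━━━━━━━━━━━━━┓                                 
exEditor          ┃                           ┏━━━━━
──────────────────┨                           ┃ Draw
000000  fb e6 45 7┃                           ┠─────
000010  b7 62 1f 3┃                           ┃+    
000020  a8 2d 52 5┃                           ┃     
000030  bf 07 07 0┃                           ┃     
000040  60 62 2e 5┃                           ┃     
000050  3e 68 f9 9┃                           ┃     
000060  2b d5 8b 3┃                           ┃     
000070  79 6d 6d 6┃                           ┗━━━━━
000080  85 13 b7 7┃                                 
000090  39 c0 3f 5┃                                 
                  ┃                                 
                  ┃                                 
                  ┃                                 
                  ┃                                 
                  ┃                                 
━━━━━━━━━━━━━━━━━━┛                                 


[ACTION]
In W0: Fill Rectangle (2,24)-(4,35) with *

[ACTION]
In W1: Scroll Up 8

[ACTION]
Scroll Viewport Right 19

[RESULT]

                                                    
                                                    
                           ┏━━━━━━━━━━━━━━━━━━━━━━━━
                           ┃ DrawingCanvas          
                           ┠────────────────────────
                           ┃+                       
                           ┃                        
                           ┃                        
                           ┃                        
                           ┃                        
                           ┃                        
                           ┗━━━━━━━━━━━━━━━━━━━━━━━━
                                                    
                                                    
                                                    
                                                    
                                                    
                                                    
                                                    
                                                    


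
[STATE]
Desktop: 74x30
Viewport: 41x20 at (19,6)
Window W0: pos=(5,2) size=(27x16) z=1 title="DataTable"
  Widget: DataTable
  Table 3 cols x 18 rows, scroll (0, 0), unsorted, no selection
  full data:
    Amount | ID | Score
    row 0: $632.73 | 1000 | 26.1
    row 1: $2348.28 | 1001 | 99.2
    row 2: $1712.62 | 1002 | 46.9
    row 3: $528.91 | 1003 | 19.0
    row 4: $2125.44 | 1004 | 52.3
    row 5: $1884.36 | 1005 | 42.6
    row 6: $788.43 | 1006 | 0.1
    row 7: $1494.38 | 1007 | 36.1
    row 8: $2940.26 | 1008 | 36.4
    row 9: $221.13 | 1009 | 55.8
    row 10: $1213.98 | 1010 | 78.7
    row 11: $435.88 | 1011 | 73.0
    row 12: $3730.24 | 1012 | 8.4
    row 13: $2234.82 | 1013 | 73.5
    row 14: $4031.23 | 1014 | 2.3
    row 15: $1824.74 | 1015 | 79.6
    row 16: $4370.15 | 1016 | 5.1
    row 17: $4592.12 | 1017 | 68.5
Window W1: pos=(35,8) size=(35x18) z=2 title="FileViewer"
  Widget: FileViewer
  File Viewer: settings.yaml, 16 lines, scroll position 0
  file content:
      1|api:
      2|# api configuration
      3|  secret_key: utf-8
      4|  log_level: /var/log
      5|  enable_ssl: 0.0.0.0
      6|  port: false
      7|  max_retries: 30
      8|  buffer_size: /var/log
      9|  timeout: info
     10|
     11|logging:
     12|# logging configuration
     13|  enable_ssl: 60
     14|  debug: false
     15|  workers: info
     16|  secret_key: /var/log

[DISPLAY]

┼─────      ┃                            
│26.1       ┃                            
│99.2       ┃   ┏━━━━━━━━━━━━━━━━━━━━━━━━
│46.9       ┃   ┃ FileViewer             
│19.0       ┃   ┠────────────────────────
│52.3       ┃   ┃api:                    
│42.6       ┃   ┃# api configuration     
│0.1        ┃   ┃  secret_key: utf-8     
│36.1       ┃   ┃  log_level: /var/log   
│36.4       ┃   ┃  enable_ssl: 0.0.0.0   
│55.8       ┃   ┃  port: false           
━━━━━━━━━━━━┛   ┃  max_retries: 30       
                ┃  buffer_size: /var/log 
                ┃  timeout: info         
                ┃                        
                ┃logging:                
                ┃# logging configuration 
                ┃  enable_ssl: 60        
                ┃  debug: false          
                ┗━━━━━━━━━━━━━━━━━━━━━━━━


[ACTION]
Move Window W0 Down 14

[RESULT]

                                         
                                         
                ┏━━━━━━━━━━━━━━━━━━━━━━━━
                ┃ FileViewer             
                ┠────────────────────────
                ┃api:                    
                ┃# api configuration     
                ┃  secret_key: utf-8     
━━━━━━━━━━━━┓   ┃  log_level: /var/log   
            ┃   ┃  enable_ssl: 0.0.0.0   
────────────┨   ┃  port: false           
│Score      ┃   ┃  max_retries: 30       
┼─────      ┃   ┃  buffer_size: /var/log 
│26.1       ┃   ┃  timeout: info         
│99.2       ┃   ┃                        
│46.9       ┃   ┃logging:                
│19.0       ┃   ┃# logging configuration 
│52.3       ┃   ┃  enable_ssl: 60        
│42.6       ┃   ┃  debug: false          
│0.1        ┃   ┗━━━━━━━━━━━━━━━━━━━━━━━━


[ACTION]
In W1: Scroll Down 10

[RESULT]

                                         
                                         
                ┏━━━━━━━━━━━━━━━━━━━━━━━━
                ┃ FileViewer             
                ┠────────────────────────
                ┃  secret_key: utf-8     
                ┃  log_level: /var/log   
                ┃  enable_ssl: 0.0.0.0   
━━━━━━━━━━━━┓   ┃  port: false           
            ┃   ┃  max_retries: 30       
────────────┨   ┃  buffer_size: /var/log 
│Score      ┃   ┃  timeout: info         
┼─────      ┃   ┃                        
│26.1       ┃   ┃logging:                
│99.2       ┃   ┃# logging configuration 
│46.9       ┃   ┃  enable_ssl: 60        
│19.0       ┃   ┃  debug: false          
│52.3       ┃   ┃  workers: info         
│42.6       ┃   ┃  secret_key: /var/log  
│0.1        ┃   ┗━━━━━━━━━━━━━━━━━━━━━━━━


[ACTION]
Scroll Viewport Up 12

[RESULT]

                                         
                                         
                                         
                                         
                                         
                                         
                                         
                                         
                ┏━━━━━━━━━━━━━━━━━━━━━━━━
                ┃ FileViewer             
                ┠────────────────────────
                ┃  secret_key: utf-8     
                ┃  log_level: /var/log   
                ┃  enable_ssl: 0.0.0.0   
━━━━━━━━━━━━┓   ┃  port: false           
            ┃   ┃  max_retries: 30       
────────────┨   ┃  buffer_size: /var/log 
│Score      ┃   ┃  timeout: info         
┼─────      ┃   ┃                        
│26.1       ┃   ┃logging:                


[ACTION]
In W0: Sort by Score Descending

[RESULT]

                                         
                                         
                                         
                                         
                                         
                                         
                                         
                                         
                ┏━━━━━━━━━━━━━━━━━━━━━━━━
                ┃ FileViewer             
                ┠────────────────────────
                ┃  secret_key: utf-8     
                ┃  log_level: /var/log   
                ┃  enable_ssl: 0.0.0.0   
━━━━━━━━━━━━┓   ┃  port: false           
            ┃   ┃  max_retries: 30       
────────────┨   ┃  buffer_size: /var/log 
│Scor▼      ┃   ┃  timeout: info         
┼─────      ┃   ┃                        
│99.2       ┃   ┃logging:                


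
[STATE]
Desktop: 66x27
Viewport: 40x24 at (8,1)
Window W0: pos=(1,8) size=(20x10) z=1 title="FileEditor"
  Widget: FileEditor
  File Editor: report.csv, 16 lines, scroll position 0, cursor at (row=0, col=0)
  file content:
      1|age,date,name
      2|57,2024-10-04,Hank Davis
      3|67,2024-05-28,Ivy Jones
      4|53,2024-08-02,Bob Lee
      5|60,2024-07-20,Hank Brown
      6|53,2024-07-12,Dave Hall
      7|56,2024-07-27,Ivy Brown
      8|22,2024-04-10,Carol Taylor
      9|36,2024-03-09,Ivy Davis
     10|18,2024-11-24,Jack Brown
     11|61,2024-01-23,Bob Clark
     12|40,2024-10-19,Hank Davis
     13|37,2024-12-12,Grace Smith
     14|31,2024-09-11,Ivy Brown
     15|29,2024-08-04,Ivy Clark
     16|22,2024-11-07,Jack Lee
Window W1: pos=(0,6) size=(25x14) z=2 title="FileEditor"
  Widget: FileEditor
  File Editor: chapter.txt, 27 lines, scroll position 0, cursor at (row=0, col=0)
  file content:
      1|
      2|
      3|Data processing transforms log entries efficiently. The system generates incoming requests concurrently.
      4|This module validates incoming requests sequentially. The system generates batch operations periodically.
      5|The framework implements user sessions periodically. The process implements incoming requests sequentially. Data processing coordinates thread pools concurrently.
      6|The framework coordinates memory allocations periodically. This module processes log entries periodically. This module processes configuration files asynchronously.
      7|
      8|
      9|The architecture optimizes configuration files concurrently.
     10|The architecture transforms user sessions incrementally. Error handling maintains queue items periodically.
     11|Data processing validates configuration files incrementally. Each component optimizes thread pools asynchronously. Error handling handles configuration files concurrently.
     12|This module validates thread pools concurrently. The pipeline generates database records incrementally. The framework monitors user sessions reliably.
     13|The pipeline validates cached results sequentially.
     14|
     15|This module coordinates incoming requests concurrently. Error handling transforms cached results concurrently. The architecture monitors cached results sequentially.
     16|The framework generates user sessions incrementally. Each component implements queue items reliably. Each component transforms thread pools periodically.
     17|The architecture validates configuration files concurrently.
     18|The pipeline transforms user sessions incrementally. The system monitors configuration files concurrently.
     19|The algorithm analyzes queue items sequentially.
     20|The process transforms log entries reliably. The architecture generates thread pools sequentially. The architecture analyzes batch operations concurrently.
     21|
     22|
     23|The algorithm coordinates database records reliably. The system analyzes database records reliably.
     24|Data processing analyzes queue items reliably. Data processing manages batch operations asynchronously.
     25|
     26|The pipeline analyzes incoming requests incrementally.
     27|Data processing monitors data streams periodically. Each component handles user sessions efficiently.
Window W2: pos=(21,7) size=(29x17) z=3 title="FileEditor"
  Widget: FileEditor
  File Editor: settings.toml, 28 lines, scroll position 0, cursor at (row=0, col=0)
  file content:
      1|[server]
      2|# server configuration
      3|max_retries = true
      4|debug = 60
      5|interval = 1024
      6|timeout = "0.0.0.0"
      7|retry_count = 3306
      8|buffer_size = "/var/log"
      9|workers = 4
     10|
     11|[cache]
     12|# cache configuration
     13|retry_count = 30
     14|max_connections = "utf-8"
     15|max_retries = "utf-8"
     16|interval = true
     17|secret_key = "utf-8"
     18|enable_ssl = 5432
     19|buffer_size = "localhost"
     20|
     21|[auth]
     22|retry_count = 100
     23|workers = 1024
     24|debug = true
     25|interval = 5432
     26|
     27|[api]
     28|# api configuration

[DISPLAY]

                                        
                                        
                                        
                                        
                                        
━━━━━━━━━━━━━━━━┓                       
itor         ┏━━━━━━━━━━━━━━━━━━━━━━━━━━
─────────────┃ FileEditor               
             ┠──────────────────────────
             ┃█server]                  
ocessing tran┃# server configuration    
dule validate┃max_retries = true        
mework implem┃debug = 60                
mework coordi┃interval = 1024           
             ┃timeout = "0.0.0.0"       
             ┃retry_count = 3306        
hitecture opt┃buffer_size = "/var/log"  
hitecture tra┃workers = 4               
━━━━━━━━━━━━━┃                          
             ┃[cache]                   
             ┃# cache configuration     
             ┃retry_count = 30          
             ┗━━━━━━━━━━━━━━━━━━━━━━━━━━
                                        


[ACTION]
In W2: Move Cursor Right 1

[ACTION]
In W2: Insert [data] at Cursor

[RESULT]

                                        
                                        
                                        
                                        
                                        
━━━━━━━━━━━━━━━━┓                       
itor         ┏━━━━━━━━━━━━━━━━━━━━━━━━━━
─────────────┃ FileEditor               
             ┠──────────────────────────
             ┃[data█erver]              
ocessing tran┃# server configuration    
dule validate┃max_retries = true        
mework implem┃debug = 60                
mework coordi┃interval = 1024           
             ┃timeout = "0.0.0.0"       
             ┃retry_count = 3306        
hitecture opt┃buffer_size = "/var/log"  
hitecture tra┃workers = 4               
━━━━━━━━━━━━━┃                          
             ┃[cache]                   
             ┃# cache configuration     
             ┃retry_count = 30          
             ┗━━━━━━━━━━━━━━━━━━━━━━━━━━
                                        


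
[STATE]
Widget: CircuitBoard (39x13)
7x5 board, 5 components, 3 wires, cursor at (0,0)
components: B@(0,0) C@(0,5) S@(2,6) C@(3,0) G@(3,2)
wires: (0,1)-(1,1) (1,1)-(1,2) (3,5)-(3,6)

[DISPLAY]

   0 1 2 3 4 5 6                       
0  [B]  ·               C              
        │                              
1       · ─ ·                          
                                       
2                           S          
                                       
3   C       G           · ─ ·          
                                       
4                                      
Cursor: (0,0)                          
                                       
                                       


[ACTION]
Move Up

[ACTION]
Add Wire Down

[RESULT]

   0 1 2 3 4 5 6                       
0  [B]  ·               C              
    │   │                              
1   ·   · ─ ·                          
                                       
2                           S          
                                       
3   C       G           · ─ ·          
                                       
4                                      
Cursor: (0,0)                          
                                       
                                       


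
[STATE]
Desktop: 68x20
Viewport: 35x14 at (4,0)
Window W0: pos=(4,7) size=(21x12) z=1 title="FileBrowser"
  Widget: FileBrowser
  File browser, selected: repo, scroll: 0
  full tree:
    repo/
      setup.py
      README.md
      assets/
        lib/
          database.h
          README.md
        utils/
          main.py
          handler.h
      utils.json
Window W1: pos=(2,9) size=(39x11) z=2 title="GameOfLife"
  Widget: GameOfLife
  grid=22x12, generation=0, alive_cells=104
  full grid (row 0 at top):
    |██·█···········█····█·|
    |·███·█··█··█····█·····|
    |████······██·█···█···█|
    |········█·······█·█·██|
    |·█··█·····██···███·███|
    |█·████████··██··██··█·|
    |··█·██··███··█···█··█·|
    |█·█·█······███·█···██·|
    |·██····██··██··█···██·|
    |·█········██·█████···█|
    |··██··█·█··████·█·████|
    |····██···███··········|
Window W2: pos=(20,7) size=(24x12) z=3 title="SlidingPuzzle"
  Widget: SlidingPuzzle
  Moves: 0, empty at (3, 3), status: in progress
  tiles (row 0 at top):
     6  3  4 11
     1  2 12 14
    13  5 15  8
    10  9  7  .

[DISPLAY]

                                   
                                   
                                   
                                   
                                   
                                   
                                   
┏━━━━━━━━━━━━━━━┏━━━━━━━━━━━━━━━━━━
┃ FileBrowser   ┃ SlidingPuzzle    
━━━━━━━━━━━━━━━━┠──────────────────
GameOfLife      ┃┌────┬────┬────┬──
────────────────┃│  6 │  3 │  4 │ 1
en: 0           ┃├────┼────┼────┼──
·······█·······█┃│  1 │  2 │ 12 │ 1


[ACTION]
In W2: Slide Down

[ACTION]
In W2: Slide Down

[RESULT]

                                   
                                   
                                   
                                   
                                   
                                   
                                   
┏━━━━━━━━━━━━━━━┏━━━━━━━━━━━━━━━━━━
┃ FileBrowser   ┃ SlidingPuzzle    
━━━━━━━━━━━━━━━━┠──────────────────
GameOfLife      ┃┌────┬────┬────┬──
────────────────┃│  6 │  3 │  4 │ 1
en: 0           ┃├────┼────┼────┼──
·······█·······█┃│  1 │  2 │ 12 │  


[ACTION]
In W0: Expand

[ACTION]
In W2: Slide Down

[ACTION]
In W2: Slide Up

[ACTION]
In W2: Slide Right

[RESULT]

                                   
                                   
                                   
                                   
                                   
                                   
                                   
┏━━━━━━━━━━━━━━━┏━━━━━━━━━━━━━━━━━━
┃ FileBrowser   ┃ SlidingPuzzle    
━━━━━━━━━━━━━━━━┠──────────────────
GameOfLife      ┃┌────┬────┬────┬──
────────────────┃│  6 │  3 │  4 │ 1
en: 0           ┃├────┼────┼────┼──
·······█·······█┃│  1 │  2 │    │ 1


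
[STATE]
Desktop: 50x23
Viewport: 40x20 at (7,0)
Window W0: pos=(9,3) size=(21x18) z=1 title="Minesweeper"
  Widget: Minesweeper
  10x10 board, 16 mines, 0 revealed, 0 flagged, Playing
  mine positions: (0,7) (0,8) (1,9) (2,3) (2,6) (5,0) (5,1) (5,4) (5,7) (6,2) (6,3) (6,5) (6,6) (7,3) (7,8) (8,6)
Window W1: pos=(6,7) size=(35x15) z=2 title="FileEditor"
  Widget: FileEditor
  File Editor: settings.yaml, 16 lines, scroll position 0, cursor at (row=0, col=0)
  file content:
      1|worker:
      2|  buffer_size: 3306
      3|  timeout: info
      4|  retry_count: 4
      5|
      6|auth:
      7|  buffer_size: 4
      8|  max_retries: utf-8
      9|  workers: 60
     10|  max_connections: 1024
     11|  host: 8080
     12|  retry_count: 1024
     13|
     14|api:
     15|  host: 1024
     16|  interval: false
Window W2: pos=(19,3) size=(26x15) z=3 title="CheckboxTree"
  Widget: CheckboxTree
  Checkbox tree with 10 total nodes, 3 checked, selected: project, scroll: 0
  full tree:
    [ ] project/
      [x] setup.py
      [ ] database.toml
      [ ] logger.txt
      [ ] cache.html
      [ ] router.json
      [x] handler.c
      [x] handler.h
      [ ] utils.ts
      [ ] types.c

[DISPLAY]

                                        
                                        
                                        
  ┏━━━━━━━━━┏━━━━━━━━━━━━━━━━━━━━━━━━┓  
  ┃ Mineswee┃ CheckboxTree           ┃  
  ┠─────────┠────────────────────────┨  
  ┃■■■■■■■■■┃>[-] project/           ┃  
━━━━━━━━━━━━┃   [x] setup.py         ┃  
 FileEditor ┃   [ ] database.toml    ┃  
────────────┃   [ ] logger.txt       ┃  
█orker:     ┃   [ ] cache.html       ┃  
  buffer_siz┃   [ ] router.json      ┃  
  timeout: i┃   [x] handler.c        ┃  
  retry_coun┃   [x] handler.h        ┃  
            ┃   [ ] utils.ts         ┃  
auth:       ┃   [ ] types.c          ┃  
  buffer_siz┃                        ┃  
  max_retrie┗━━━━━━━━━━━━━━━━━━━━━━━━┛  
  workers: 60                   ░┃      
  max_connections: 1024         ░┃      


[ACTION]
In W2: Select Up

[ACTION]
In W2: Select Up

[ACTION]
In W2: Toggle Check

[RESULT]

                                        
                                        
                                        
  ┏━━━━━━━━━┏━━━━━━━━━━━━━━━━━━━━━━━━┓  
  ┃ Mineswee┃ CheckboxTree           ┃  
  ┠─────────┠────────────────────────┨  
  ┃■■■■■■■■■┃>[x] project/           ┃  
━━━━━━━━━━━━┃   [x] setup.py         ┃  
 FileEditor ┃   [x] database.toml    ┃  
────────────┃   [x] logger.txt       ┃  
█orker:     ┃   [x] cache.html       ┃  
  buffer_siz┃   [x] router.json      ┃  
  timeout: i┃   [x] handler.c        ┃  
  retry_coun┃   [x] handler.h        ┃  
            ┃   [x] utils.ts         ┃  
auth:       ┃   [x] types.c          ┃  
  buffer_siz┃                        ┃  
  max_retrie┗━━━━━━━━━━━━━━━━━━━━━━━━┛  
  workers: 60                   ░┃      
  max_connections: 1024         ░┃      


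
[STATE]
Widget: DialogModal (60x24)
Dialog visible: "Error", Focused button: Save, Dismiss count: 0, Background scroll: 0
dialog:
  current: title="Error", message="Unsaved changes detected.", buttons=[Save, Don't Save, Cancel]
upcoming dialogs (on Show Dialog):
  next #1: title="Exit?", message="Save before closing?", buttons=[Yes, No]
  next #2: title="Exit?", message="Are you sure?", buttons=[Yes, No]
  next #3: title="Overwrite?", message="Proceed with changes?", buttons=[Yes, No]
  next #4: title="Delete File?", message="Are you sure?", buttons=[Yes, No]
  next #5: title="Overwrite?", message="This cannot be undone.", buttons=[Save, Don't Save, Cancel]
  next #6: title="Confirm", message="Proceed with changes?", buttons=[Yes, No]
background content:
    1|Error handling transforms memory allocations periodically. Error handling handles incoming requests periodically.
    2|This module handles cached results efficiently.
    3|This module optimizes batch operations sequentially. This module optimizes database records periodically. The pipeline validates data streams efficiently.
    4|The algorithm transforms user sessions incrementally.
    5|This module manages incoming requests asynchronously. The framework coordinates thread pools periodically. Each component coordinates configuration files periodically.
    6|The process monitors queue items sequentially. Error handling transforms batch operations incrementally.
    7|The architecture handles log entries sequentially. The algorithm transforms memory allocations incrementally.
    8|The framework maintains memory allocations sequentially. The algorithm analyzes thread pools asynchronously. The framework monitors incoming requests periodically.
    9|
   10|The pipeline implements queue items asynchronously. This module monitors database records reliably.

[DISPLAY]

Error handling transforms memory allocations periodically. E
This module handles cached results efficiently.             
This module optimizes batch operations sequentially. This mo
The algorithm transforms user sessions incrementally.       
This module manages incoming requests asynchronously. The fr
The process monitors queue items sequentially. Error handlin
The architecture handles log entries sequentially. The algor
The framework maintains memory allocations sequentially. The
                                                            
The pipeline i┌──────────────────────────────┐usly. This mod
              │            Error             │              
              │  Unsaved changes detected.   │              
              │ [Save]  Don't Save   Cancel  │              
              └──────────────────────────────┘              
                                                            
                                                            
                                                            
                                                            
                                                            
                                                            
                                                            
                                                            
                                                            
                                                            


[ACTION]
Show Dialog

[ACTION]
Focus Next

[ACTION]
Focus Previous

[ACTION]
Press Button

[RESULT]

Error handling transforms memory allocations periodically. E
This module handles cached results efficiently.             
This module optimizes batch operations sequentially. This mo
The algorithm transforms user sessions incrementally.       
This module manages incoming requests asynchronously. The fr
The process monitors queue items sequentially. Error handlin
The architecture handles log entries sequentially. The algor
The framework maintains memory allocations sequentially. The
                                                            
The pipeline implements queue items asynchronously. This mod
                                                            
                                                            
                                                            
                                                            
                                                            
                                                            
                                                            
                                                            
                                                            
                                                            
                                                            
                                                            
                                                            
                                                            


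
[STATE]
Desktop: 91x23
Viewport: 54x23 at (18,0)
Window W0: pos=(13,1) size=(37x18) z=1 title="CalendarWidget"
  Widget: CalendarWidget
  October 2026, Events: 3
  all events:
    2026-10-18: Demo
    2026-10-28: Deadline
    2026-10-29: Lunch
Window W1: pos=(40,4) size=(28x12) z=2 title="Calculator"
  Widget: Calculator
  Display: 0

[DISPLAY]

                                                      
━━━━━━━━━━━━━━━━━━━━━━━━━━━━━━━┓                      
endarWidget                    ┃                      
───────────────────────────────┨                      
        October 2026  ┏━━━━━━━━━━━━━━━━━━━━━━━━━━┓    
u We Th Fr Sa Su      ┃ Calculator               ┃    
      1  2  3  4      ┠──────────────────────────┨    
6  7  8  9 10 11      ┃                         0┃    
3 14 15 16 17 18*     ┃┌───┬───┬───┬───┐         ┃    
0 21 22 23 24 25      ┃│ 7 │ 8 │ 9 │ ÷ │         ┃    
7 28* 29* 30 31       ┃├───┼───┼───┼───┤         ┃    
                      ┃│ 4 │ 5 │ 6 │ × │         ┃    
                      ┃├───┼───┼───┼───┤         ┃    
                      ┃│ 1 │ 2 │ 3 │ - │         ┃    
                      ┃└───┴───┴───┴───┘         ┃    
                      ┗━━━━━━━━━━━━━━━━━━━━━━━━━━┛    
                               ┃                      
                               ┃                      
━━━━━━━━━━━━━━━━━━━━━━━━━━━━━━━┛                      
                                                      
                                                      
                                                      
                                                      


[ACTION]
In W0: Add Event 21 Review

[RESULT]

                                                      
━━━━━━━━━━━━━━━━━━━━━━━━━━━━━━━┓                      
endarWidget                    ┃                      
───────────────────────────────┨                      
        October 2026  ┏━━━━━━━━━━━━━━━━━━━━━━━━━━┓    
u We Th Fr Sa Su      ┃ Calculator               ┃    
      1  2  3  4      ┠──────────────────────────┨    
6  7  8  9 10 11      ┃                         0┃    
3 14 15 16 17 18*     ┃┌───┬───┬───┬───┐         ┃    
0 21* 22 23 24 25     ┃│ 7 │ 8 │ 9 │ ÷ │         ┃    
7 28* 29* 30 31       ┃├───┼───┼───┼───┤         ┃    
                      ┃│ 4 │ 5 │ 6 │ × │         ┃    
                      ┃├───┼───┼───┼───┤         ┃    
                      ┃│ 1 │ 2 │ 3 │ - │         ┃    
                      ┃└───┴───┴───┴───┘         ┃    
                      ┗━━━━━━━━━━━━━━━━━━━━━━━━━━┛    
                               ┃                      
                               ┃                      
━━━━━━━━━━━━━━━━━━━━━━━━━━━━━━━┛                      
                                                      
                                                      
                                                      
                                                      


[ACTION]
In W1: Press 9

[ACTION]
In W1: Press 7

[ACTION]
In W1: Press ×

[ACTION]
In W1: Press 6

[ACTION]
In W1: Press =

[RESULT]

                                                      
━━━━━━━━━━━━━━━━━━━━━━━━━━━━━━━┓                      
endarWidget                    ┃                      
───────────────────────────────┨                      
        October 2026  ┏━━━━━━━━━━━━━━━━━━━━━━━━━━┓    
u We Th Fr Sa Su      ┃ Calculator               ┃    
      1  2  3  4      ┠──────────────────────────┨    
6  7  8  9 10 11      ┃                       582┃    
3 14 15 16 17 18*     ┃┌───┬───┬───┬───┐         ┃    
0 21* 22 23 24 25     ┃│ 7 │ 8 │ 9 │ ÷ │         ┃    
7 28* 29* 30 31       ┃├───┼───┼───┼───┤         ┃    
                      ┃│ 4 │ 5 │ 6 │ × │         ┃    
                      ┃├───┼───┼───┼───┤         ┃    
                      ┃│ 1 │ 2 │ 3 │ - │         ┃    
                      ┃└───┴───┴───┴───┘         ┃    
                      ┗━━━━━━━━━━━━━━━━━━━━━━━━━━┛    
                               ┃                      
                               ┃                      
━━━━━━━━━━━━━━━━━━━━━━━━━━━━━━━┛                      
                                                      
                                                      
                                                      
                                                      


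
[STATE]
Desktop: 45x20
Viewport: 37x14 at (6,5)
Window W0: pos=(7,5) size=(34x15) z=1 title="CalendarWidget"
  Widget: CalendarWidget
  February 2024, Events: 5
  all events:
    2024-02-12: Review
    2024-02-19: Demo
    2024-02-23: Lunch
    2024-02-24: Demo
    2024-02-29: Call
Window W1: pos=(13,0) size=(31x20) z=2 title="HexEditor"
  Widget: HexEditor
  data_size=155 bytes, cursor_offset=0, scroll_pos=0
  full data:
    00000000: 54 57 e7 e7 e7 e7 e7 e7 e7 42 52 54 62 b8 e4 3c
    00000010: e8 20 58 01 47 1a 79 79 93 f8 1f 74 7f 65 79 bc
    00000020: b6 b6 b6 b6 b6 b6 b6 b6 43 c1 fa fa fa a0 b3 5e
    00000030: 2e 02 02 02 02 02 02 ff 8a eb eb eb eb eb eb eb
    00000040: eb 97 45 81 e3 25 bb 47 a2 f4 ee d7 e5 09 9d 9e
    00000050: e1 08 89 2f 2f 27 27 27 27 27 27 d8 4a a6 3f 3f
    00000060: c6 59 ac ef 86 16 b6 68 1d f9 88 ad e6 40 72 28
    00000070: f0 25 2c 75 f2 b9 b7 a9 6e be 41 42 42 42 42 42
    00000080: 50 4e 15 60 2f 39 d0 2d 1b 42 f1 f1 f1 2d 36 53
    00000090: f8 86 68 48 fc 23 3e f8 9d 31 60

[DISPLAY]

 ┏━━━━━┃00000020  b6 b6 b6 b6 b6 b6 b
 ┃ Cale┃00000030  2e 02 02 02 02 02 0
 ┠─────┃00000040  eb 97 45 81 e3 25 b
 ┃     ┃00000050  e1 08 89 2f 2f 27 2
 ┃Mo Tu┃00000060  c6 59 ac ef 86 16 b
 ┃     ┃00000070  f0 25 2c 75 f2 b9 b
 ┃ 5  6┃00000080  50 4e 15 60 2f 39 d
 ┃12* 1┃00000090  f8 86 68 48 fc 23 3
 ┃19* 2┃                             
 ┃26 27┃                             
 ┃     ┃                             
 ┃     ┃                             
 ┃     ┃                             
 ┃     ┃                             


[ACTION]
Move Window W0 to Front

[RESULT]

 ┏━━━━━━━━━━━━━━━━━━━━━━━━━━━━━━━━┓ b
 ┃ CalendarWidget                 ┃ 0
 ┠────────────────────────────────┨ b
 ┃         February 2024          ┃ 2
 ┃Mo Tu We Th Fr Sa Su            ┃ b
 ┃          1  2  3  4            ┃ b
 ┃ 5  6  7  8  9 10 11            ┃ d
 ┃12* 13 14 15 16 17 18           ┃ 3
 ┃19* 20 21 22 23* 24* 25         ┃  
 ┃26 27 28 29*                    ┃  
 ┃                                ┃  
 ┃                                ┃  
 ┃                                ┃  
 ┃                                ┃  


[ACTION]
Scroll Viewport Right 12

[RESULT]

━━━━━━━━━━━━━━━━━━━━━━━━━━━━━━━━┓ b┃ 
 CalendarWidget                 ┃ 0┃ 
────────────────────────────────┨ b┃ 
         February 2024          ┃ 2┃ 
Mo Tu We Th Fr Sa Su            ┃ b┃ 
          1  2  3  4            ┃ b┃ 
 5  6  7  8  9 10 11            ┃ d┃ 
12* 13 14 15 16 17 18           ┃ 3┃ 
19* 20 21 22 23* 24* 25         ┃  ┃ 
26 27 28 29*                    ┃  ┃ 
                                ┃  ┃ 
                                ┃  ┃ 
                                ┃  ┃ 
                                ┃  ┃ 


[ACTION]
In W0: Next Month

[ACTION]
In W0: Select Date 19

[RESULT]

━━━━━━━━━━━━━━━━━━━━━━━━━━━━━━━━┓ b┃ 
 CalendarWidget                 ┃ 0┃ 
────────────────────────────────┨ b┃ 
           March 2024           ┃ 2┃ 
Mo Tu We Th Fr Sa Su            ┃ b┃ 
             1  2  3            ┃ b┃ 
 4  5  6  7  8  9 10            ┃ d┃ 
11 12 13 14 15 16 17            ┃ 3┃ 
18 [19] 20 21 22 23 24          ┃  ┃ 
25 26 27 28 29 30 31            ┃  ┃ 
                                ┃  ┃ 
                                ┃  ┃ 
                                ┃  ┃ 
                                ┃  ┃ 


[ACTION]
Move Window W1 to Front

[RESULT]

━━━━━┃00000020  b6 b6 b6 b6 b6 b6 b┃ 
 Cale┃00000030  2e 02 02 02 02 02 0┃ 
─────┃00000040  eb 97 45 81 e3 25 b┃ 
     ┃00000050  e1 08 89 2f 2f 27 2┃ 
Mo Tu┃00000060  c6 59 ac ef 86 16 b┃ 
     ┃00000070  f0 25 2c 75 f2 b9 b┃ 
 4  5┃00000080  50 4e 15 60 2f 39 d┃ 
11 12┃00000090  f8 86 68 48 fc 23 3┃ 
18 [1┃                             ┃ 
25 26┃                             ┃ 
     ┃                             ┃ 
     ┃                             ┃ 
     ┃                             ┃ 
     ┃                             ┃ 
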